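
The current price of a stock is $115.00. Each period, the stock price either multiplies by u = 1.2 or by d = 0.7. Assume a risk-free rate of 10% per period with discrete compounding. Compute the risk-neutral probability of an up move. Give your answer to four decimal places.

p = 0.8000

Risk-neutral probability p = (1 + 0.1 − 0.7)/(1.2 − 0.7) = 0.4000/0.5000 = 0.8000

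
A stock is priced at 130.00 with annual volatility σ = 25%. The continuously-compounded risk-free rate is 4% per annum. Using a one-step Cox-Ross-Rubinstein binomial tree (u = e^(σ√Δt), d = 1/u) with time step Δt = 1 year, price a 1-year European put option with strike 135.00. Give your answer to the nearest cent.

15.61

CRR parameters: u = e^(σ√Δt) = e^(0.25·√1) = 1.2840, d = 1/u = 0.7788
Per-period rate: rΔt = 0.04·1 = 0.04, so R = e^0.04 = 1.0408
Risk-neutral probability p = (e^0.04 − 0.7788)/(1.2840 − 0.7788) = 0.2620/0.5052 = 0.5186
Terminal stock prices: S_u = 166.9, S_d = 101.2
Terminal payoffs (K − S): max(-31.92, 0) = 0, max(33.76, 0) = 33.76
Node 0 (S = 130): V_0 = e^(−0.04)·[0.5186·0.0000 + 0.4814·33.7559] = 15.6129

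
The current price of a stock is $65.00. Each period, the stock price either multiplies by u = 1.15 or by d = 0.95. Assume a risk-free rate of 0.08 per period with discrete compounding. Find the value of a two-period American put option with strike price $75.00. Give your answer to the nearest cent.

Risk-neutral probability p = (1 + 0.08 − 0.95)/(1.15 − 0.95) = 0.1300/0.2000 = 0.6500
Terminal stock prices: S_uu = 85.96, S_ud = 71.01, S_dd = 58.66
Terminal payoffs (K − S): max(-10.96, 0) = 0, max(3.987, 0) = 3.987, max(16.34, 0) = 16.34
Node u (S = 74.75): continuation = 1/1.08·[0.6500·0.0000 + 0.3500·3.9875] = 1.2922; exercise value = 0.2500 ≤ continuation, so V_u = 1.2922
Node d (S = 61.75): continuation = 1/1.08·[0.6500·3.9875 + 0.3500·16.3375] = 7.6944; exercise value = 13.2500 > continuation, so V_d = 13.2500 (exercise)
Node 0 (S = 65): continuation = 1/1.08·[0.6500·1.2922 + 0.3500·13.2500] = 5.0717; exercise value = 10.0000 > continuation, so V_0 = 10.0000 (exercise)

$10.00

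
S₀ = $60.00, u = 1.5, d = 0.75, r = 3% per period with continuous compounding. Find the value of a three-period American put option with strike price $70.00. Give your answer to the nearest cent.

$18.57

Risk-neutral probability p = (e^0.03 − 0.75)/(1.5 − 0.75) = 0.2805/0.7500 = 0.3739
Terminal stock prices: S_uuu = 202.5, S_uud = 101.2, S_udd = 50.62, S_ddd = 25.31
Terminal payoffs (K − S): max(-132.5, 0) = 0, max(-31.25, 0) = 0, max(19.38, 0) = 19.38, max(44.69, 0) = 44.69
Node uu (S = 135): continuation = e^(−0.03)·[0.3739·0.0000 + 0.6261·0.0000] = 0.0000; exercise value = 0.0000 ≤ continuation, so V_uu = 0.0000
Node ud (S = 67.5): continuation = e^(−0.03)·[0.3739·0.0000 + 0.6261·19.3750] = 11.7714; exercise value = 2.5000 ≤ continuation, so V_ud = 11.7714
Node dd (S = 33.75): continuation = e^(−0.03)·[0.3739·19.3750 + 0.6261·44.6875] = 34.1812; exercise value = 36.2500 > continuation, so V_dd = 36.2500 (exercise)
Node u (S = 90): continuation = e^(−0.03)·[0.3739·0.0000 + 0.6261·11.7714] = 7.1518; exercise value = 0.0000 ≤ continuation, so V_u = 7.1518
Node d (S = 45): continuation = e^(−0.03)·[0.3739·11.7714 + 0.6261·36.2500] = 26.2957; exercise value = 25.0000 ≤ continuation, so V_d = 26.2957
Node 0 (S = 60): continuation = e^(−0.03)·[0.3739·7.1518 + 0.6261·26.2957] = 18.5715; exercise value = 10.0000 ≤ continuation, so V_0 = 18.5715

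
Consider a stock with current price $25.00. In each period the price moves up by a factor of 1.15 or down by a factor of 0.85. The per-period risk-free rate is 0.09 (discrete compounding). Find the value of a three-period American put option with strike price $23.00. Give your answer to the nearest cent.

Risk-neutral probability p = (1 + 0.09 − 0.85)/(1.15 − 0.85) = 0.2400/0.3000 = 0.8000
Terminal stock prices: S_uuu = 38.02, S_uud = 28.1, S_udd = 20.77, S_ddd = 15.35
Terminal payoffs (K − S): max(-15.02, 0) = 0, max(-5.103, 0) = 0, max(2.228, 0) = 2.228, max(7.647, 0) = 7.647
Node uu (S = 33.06): continuation = 1/1.09·[0.8000·0.0000 + 0.2000·0.0000] = 0.0000; exercise value = 0.0000 ≤ continuation, so V_uu = 0.0000
Node ud (S = 24.44): continuation = 1/1.09·[0.8000·0.0000 + 0.2000·2.2281] = 0.4088; exercise value = 0.0000 ≤ continuation, so V_ud = 0.4088
Node dd (S = 18.06): continuation = 1/1.09·[0.8000·2.2281 + 0.2000·7.6469] = 3.0384; exercise value = 4.9375 > continuation, so V_dd = 4.9375 (exercise)
Node u (S = 28.75): continuation = 1/1.09·[0.8000·0.0000 + 0.2000·0.4088] = 0.0750; exercise value = 0.0000 ≤ continuation, so V_u = 0.0750
Node d (S = 21.25): continuation = 1/1.09·[0.8000·0.4088 + 0.2000·4.9375] = 1.2060; exercise value = 1.7500 > continuation, so V_d = 1.7500 (exercise)
Node 0 (S = 25): continuation = 1/1.09·[0.8000·0.0750 + 0.2000·1.7500] = 0.3762; exercise value = 0.0000 ≤ continuation, so V_0 = 0.3762

$0.38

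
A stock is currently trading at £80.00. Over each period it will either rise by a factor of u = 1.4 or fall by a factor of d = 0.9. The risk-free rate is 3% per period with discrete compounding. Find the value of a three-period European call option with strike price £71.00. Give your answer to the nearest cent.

£19.73

Risk-neutral probability p = (1 + 0.03 − 0.9)/(1.4 − 0.9) = 0.1300/0.5000 = 0.2600
Terminal stock prices: S_uuu = 219.5, S_uud = 141.1, S_udd = 90.72, S_ddd = 58.32
Terminal payoffs (S − K): max(148.5, 0) = 148.5, max(70.12, 0) = 70.12, max(19.72, 0) = 19.72, max(-12.68, 0) = 0
Node uu (S = 156.8): V_uu = 1/1.03·[0.2600·148.5200 + 0.7400·70.1200] = 87.8680
Node ud (S = 100.8): V_ud = 1/1.03·[0.2600·70.1200 + 0.7400·19.7200] = 31.8680
Node dd (S = 64.8): V_dd = 1/1.03·[0.2600·19.7200 + 0.7400·0.0000] = 4.9779
Node u (S = 112): V_u = 1/1.03·[0.2600·87.8680 + 0.7400·31.8680] = 45.0757
Node d (S = 72): V_d = 1/1.03·[0.2600·31.8680 + 0.7400·4.9779] = 11.6207
Node 0 (S = 80): V_0 = 1/1.03·[0.2600·45.0757 + 0.7400·11.6207] = 19.7272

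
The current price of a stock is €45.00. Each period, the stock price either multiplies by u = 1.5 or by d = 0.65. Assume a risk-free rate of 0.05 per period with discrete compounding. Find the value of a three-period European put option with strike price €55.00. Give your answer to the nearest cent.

€14.52

Risk-neutral probability p = (1 + 0.05 − 0.65)/(1.5 − 0.65) = 0.4000/0.8500 = 0.4706
Terminal stock prices: S_uuu = 151.9, S_uud = 65.81, S_udd = 28.52, S_ddd = 12.36
Terminal payoffs (K − S): max(-96.88, 0) = 0, max(-10.81, 0) = 0, max(26.48, 0) = 26.48, max(42.64, 0) = 42.64
Node uu (S = 101.2): V_uu = 1/1.05·[0.4706·0.0000 + 0.5294·0.0000] = 0.0000
Node ud (S = 43.88): V_ud = 1/1.05·[0.4706·0.0000 + 0.5294·26.4812] = 13.3519
Node dd (S = 19.01): V_dd = 1/1.05·[0.4706·26.4812 + 0.5294·42.6419] = 33.3685
Node u (S = 67.5): V_u = 1/1.05·[0.4706·0.0000 + 0.5294·13.3519] = 6.7320
Node d (S = 29.25): V_d = 1/1.05·[0.4706·13.3519 + 0.5294·33.3685] = 22.8085
Node 0 (S = 45): V_0 = 1/1.05·[0.4706·6.7320 + 0.5294·22.8085] = 14.5172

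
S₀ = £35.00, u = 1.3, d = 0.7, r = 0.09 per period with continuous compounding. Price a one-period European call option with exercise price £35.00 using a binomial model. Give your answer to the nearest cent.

£6.30

Risk-neutral probability p = (e^0.09 − 0.7)/(1.3 − 0.7) = 0.3942/0.6000 = 0.6570
Terminal stock prices: S_u = 45.5, S_d = 24.5
Terminal payoffs (S − K): max(10.5, 0) = 10.5, max(-10.5, 0) = 0
Node 0 (S = 35): V_0 = e^(−0.09)·[0.6570·10.5000 + 0.3430·0.0000] = 6.3043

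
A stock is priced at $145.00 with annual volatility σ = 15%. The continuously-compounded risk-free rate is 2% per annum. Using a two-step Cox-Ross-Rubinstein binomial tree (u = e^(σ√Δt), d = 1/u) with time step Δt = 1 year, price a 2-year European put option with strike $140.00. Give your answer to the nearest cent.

$6.93

CRR parameters: u = e^(σ√Δt) = e^(0.15·√1) = 1.1618, d = 1/u = 0.8607
Per-period rate: rΔt = 0.02·1 = 0.02, so R = e^0.02 = 1.0202
Risk-neutral probability p = (e^0.02 − 0.8607)/(1.1618 − 0.8607) = 0.1595/0.3011 = 0.5297
Terminal stock prices: S_uu = 195.7, S_ud = 145, S_dd = 107.4
Terminal payoffs (K − S): max(-55.73, 0) = 0, max(-5, 0) = 0, max(32.58, 0) = 32.58
Node u (S = 168.5): V_u = e^(−0.02)·[0.5297·0.0000 + 0.4703·0.0000] = 0.0000
Node d (S = 124.8): V_d = e^(−0.02)·[0.5297·0.0000 + 0.4703·32.5814] = 15.0210
Node 0 (S = 145): V_0 = e^(−0.02)·[0.5297·0.0000 + 0.4703·15.0210] = 6.9251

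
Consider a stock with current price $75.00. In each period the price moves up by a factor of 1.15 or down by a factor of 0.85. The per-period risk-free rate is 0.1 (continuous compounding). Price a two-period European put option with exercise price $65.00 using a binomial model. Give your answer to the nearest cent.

Risk-neutral probability p = (e^0.1 − 0.85)/(1.15 − 0.85) = 0.2552/0.3000 = 0.8506
Terminal stock prices: S_uu = 99.19, S_ud = 73.31, S_dd = 54.19
Terminal payoffs (K − S): max(-34.19, 0) = 0, max(-8.312, 0) = 0, max(10.81, 0) = 10.81
Node u (S = 86.25): V_u = e^(−0.1)·[0.8506·0.0000 + 0.1494·0.0000] = 0.0000
Node d (S = 63.75): V_d = e^(−0.1)·[0.8506·0.0000 + 0.1494·10.8125] = 1.4620
Node 0 (S = 75): V_0 = e^(−0.1)·[0.8506·0.0000 + 0.1494·1.4620] = 0.1977

$0.20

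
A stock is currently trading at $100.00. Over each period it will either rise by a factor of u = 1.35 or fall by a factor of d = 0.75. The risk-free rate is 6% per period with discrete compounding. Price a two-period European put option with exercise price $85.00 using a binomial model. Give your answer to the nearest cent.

$5.98

Risk-neutral probability p = (1 + 0.06 − 0.75)/(1.35 − 0.75) = 0.3100/0.6000 = 0.5167
Terminal stock prices: S_uu = 182.3, S_ud = 101.2, S_dd = 56.25
Terminal payoffs (K − S): max(-97.25, 0) = 0, max(-16.25, 0) = 0, max(28.75, 0) = 28.75
Node u (S = 135): V_u = 1/1.06·[0.5167·0.0000 + 0.4833·0.0000] = 0.0000
Node d (S = 75): V_d = 1/1.06·[0.5167·0.0000 + 0.4833·28.7500] = 13.1093
Node 0 (S = 100): V_0 = 1/1.06·[0.5167·0.0000 + 0.4833·13.1093] = 5.9775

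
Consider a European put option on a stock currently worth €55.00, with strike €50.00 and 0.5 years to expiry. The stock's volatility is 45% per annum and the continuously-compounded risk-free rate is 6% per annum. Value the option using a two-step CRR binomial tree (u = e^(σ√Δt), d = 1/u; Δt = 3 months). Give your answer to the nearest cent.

€3.96

CRR parameters: u = e^(σ√Δt) = e^(0.45·√0.25) = 1.2523, d = 1/u = 0.7985
Per-period rate: rΔt = 0.06·0.25 = 0.015, so R = e^0.015 = 1.0151
Risk-neutral probability p = (e^0.015 − 0.7985)/(1.2523 − 0.7985) = 0.2166/0.4538 = 0.4773
Terminal stock prices: S_uu = 86.26, S_ud = 55, S_dd = 35.07
Terminal payoffs (K − S): max(-36.26, 0) = 0, max(-5, 0) = 0, max(14.93, 0) = 14.93
Node u (S = 68.88): V_u = e^(−0.015)·[0.4773·0.0000 + 0.5227·0.0000] = 0.0000
Node d (S = 43.92): V_d = e^(−0.015)·[0.4773·0.0000 + 0.5227·14.9305] = 7.6881
Node 0 (S = 55): V_0 = e^(−0.015)·[0.4773·0.0000 + 0.5227·7.6881] = 3.9588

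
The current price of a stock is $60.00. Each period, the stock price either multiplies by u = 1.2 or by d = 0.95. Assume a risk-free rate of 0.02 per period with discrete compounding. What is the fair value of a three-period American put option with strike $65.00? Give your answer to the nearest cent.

Risk-neutral probability p = (1 + 0.02 − 0.95)/(1.2 − 0.95) = 0.0700/0.2500 = 0.2800
Terminal stock prices: S_uuu = 103.7, S_uud = 82.08, S_udd = 64.98, S_ddd = 51.44
Terminal payoffs (K − S): max(-38.68, 0) = 0, max(-17.08, 0) = 0, max(0.02, 0) = 0.02, max(13.56, 0) = 13.56
Node uu (S = 86.4): continuation = 1/1.02·[0.2800·0.0000 + 0.7200·0.0000] = 0.0000; exercise value = 0.0000 ≤ continuation, so V_uu = 0.0000
Node ud (S = 68.4): continuation = 1/1.02·[0.2800·0.0000 + 0.7200·0.0200] = 0.0141; exercise value = 0.0000 ≤ continuation, so V_ud = 0.0141
Node dd (S = 54.15): continuation = 1/1.02·[0.2800·0.0200 + 0.7200·13.5575] = 9.5755; exercise value = 10.8500 > continuation, so V_dd = 10.8500 (exercise)
Node u (S = 72): continuation = 1/1.02·[0.2800·0.0000 + 0.7200·0.0141] = 0.0100; exercise value = 0.0000 ≤ continuation, so V_u = 0.0100
Node d (S = 57): continuation = 1/1.02·[0.2800·0.0141 + 0.7200·10.8500] = 7.6627; exercise value = 8.0000 > continuation, so V_d = 8.0000 (exercise)
Node 0 (S = 60): continuation = 1/1.02·[0.2800·0.0100 + 0.7200·8.0000] = 5.6498; exercise value = 5.0000 ≤ continuation, so V_0 = 5.6498

$5.65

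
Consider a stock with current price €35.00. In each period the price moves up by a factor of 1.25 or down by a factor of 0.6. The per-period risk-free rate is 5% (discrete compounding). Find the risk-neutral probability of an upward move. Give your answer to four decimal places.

Risk-neutral probability p = (1 + 0.05 − 0.6)/(1.25 − 0.6) = 0.4500/0.6500 = 0.6923

p = 0.6923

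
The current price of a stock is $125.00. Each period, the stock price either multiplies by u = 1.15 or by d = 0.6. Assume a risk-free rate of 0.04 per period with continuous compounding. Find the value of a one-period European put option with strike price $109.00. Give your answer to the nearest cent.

Risk-neutral probability p = (e^0.04 − 0.6)/(1.15 − 0.6) = 0.4408/0.5500 = 0.8015
Terminal stock prices: S_u = 143.8, S_d = 75
Terminal payoffs (K − S): max(-34.75, 0) = 0, max(34, 0) = 34
Node 0 (S = 125): V_0 = e^(−0.04)·[0.8015·0.0000 + 0.1985·34.0000] = 6.4852

$6.49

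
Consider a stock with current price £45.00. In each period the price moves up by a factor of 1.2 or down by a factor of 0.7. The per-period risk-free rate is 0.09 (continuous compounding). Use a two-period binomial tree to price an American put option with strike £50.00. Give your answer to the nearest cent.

£5.28

Risk-neutral probability p = (e^0.09 − 0.7)/(1.2 − 0.7) = 0.3942/0.5000 = 0.7883
Terminal stock prices: S_uu = 64.8, S_ud = 37.8, S_dd = 22.05
Terminal payoffs (K − S): max(-14.8, 0) = 0, max(12.2, 0) = 12.2, max(27.95, 0) = 27.95
Node u (S = 54): continuation = e^(−0.09)·[0.7883·0.0000 + 0.2117·12.2000] = 2.3599; exercise value = 0.0000 ≤ continuation, so V_u = 2.3599
Node d (S = 31.5): continuation = e^(−0.09)·[0.7883·12.2000 + 0.2117·27.9500] = 14.1966; exercise value = 18.5000 > continuation, so V_d = 18.5000 (exercise)
Node 0 (S = 45): continuation = e^(−0.09)·[0.7883·2.3599 + 0.2117·18.5000] = 5.2788; exercise value = 5.0000 ≤ continuation, so V_0 = 5.2788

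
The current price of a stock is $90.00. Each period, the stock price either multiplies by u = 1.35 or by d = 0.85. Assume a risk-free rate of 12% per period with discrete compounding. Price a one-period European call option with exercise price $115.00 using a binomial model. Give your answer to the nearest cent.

$3.13

Risk-neutral probability p = (1 + 0.12 − 0.85)/(1.35 − 0.85) = 0.2700/0.5000 = 0.5400
Terminal stock prices: S_u = 121.5, S_d = 76.5
Terminal payoffs (S − K): max(6.5, 0) = 6.5, max(-38.5, 0) = 0
Node 0 (S = 90): V_0 = 1/1.12·[0.5400·6.5000 + 0.4600·0.0000] = 3.1339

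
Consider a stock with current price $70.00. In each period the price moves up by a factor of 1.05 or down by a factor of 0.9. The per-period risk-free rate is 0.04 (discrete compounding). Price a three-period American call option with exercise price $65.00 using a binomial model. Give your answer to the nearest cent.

$12.28

Risk-neutral probability p = (1 + 0.04 − 0.9)/(1.05 − 0.9) = 0.1400/0.1500 = 0.9333
Terminal stock prices: S_uuu = 81.03, S_uud = 69.46, S_udd = 59.54, S_ddd = 51.03
Terminal payoffs (S − K): max(16.03, 0) = 16.03, max(4.457, 0) = 4.457, max(-5.465, 0) = 0, max(-13.97, 0) = 0
Node uu (S = 77.17): continuation = 1/1.04·[0.9333·16.0338 + 0.0667·4.4575] = 14.6750; exercise value = 12.1750 ≤ continuation, so V_uu = 14.6750
Node ud (S = 66.15): continuation = 1/1.04·[0.9333·4.4575 + 0.0667·0.0000] = 4.0003; exercise value = 1.1500 ≤ continuation, so V_ud = 4.0003
Node dd (S = 56.7): continuation = 1/1.04·[0.9333·0.0000 + 0.0667·0.0000] = 0.0000; exercise value = 0.0000 ≤ continuation, so V_dd = 0.0000
Node u (S = 73.5): continuation = 1/1.04·[0.9333·14.6750 + 0.0667·4.0003] = 13.4263; exercise value = 8.5000 ≤ continuation, so V_u = 13.4263
Node d (S = 63): continuation = 1/1.04·[0.9333·4.0003 + 0.0667·0.0000] = 3.5900; exercise value = 0.0000 ≤ continuation, so V_d = 3.5900
Node 0 (S = 70): continuation = 1/1.04·[0.9333·13.4263 + 0.0667·3.5900] = 12.2794; exercise value = 5.0000 ≤ continuation, so V_0 = 12.2794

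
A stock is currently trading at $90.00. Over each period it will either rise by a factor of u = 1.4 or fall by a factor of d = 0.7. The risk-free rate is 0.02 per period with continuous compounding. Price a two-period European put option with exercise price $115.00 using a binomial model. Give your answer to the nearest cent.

Risk-neutral probability p = (e^0.02 − 0.7)/(1.4 − 0.7) = 0.3202/0.7000 = 0.4574
Terminal stock prices: S_uu = 176.4, S_ud = 88.2, S_dd = 44.1
Terminal payoffs (K − S): max(-61.4, 0) = 0, max(26.8, 0) = 26.8, max(70.9, 0) = 70.9
Node u (S = 126): V_u = e^(−0.02)·[0.4574·0.0000 + 0.5426·26.8000] = 14.2529
Node d (S = 63): V_d = e^(−0.02)·[0.4574·26.8000 + 0.5426·70.9000] = 49.7228
Node 0 (S = 90): V_0 = e^(−0.02)·[0.4574·14.2529 + 0.5426·49.7228] = 32.8345

$32.83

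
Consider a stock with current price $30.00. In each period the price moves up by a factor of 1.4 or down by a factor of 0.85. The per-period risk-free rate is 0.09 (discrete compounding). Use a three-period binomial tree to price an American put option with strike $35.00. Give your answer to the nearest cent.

Risk-neutral probability p = (1 + 0.09 − 0.85)/(1.4 − 0.85) = 0.2400/0.5500 = 0.4364
Terminal stock prices: S_uuu = 82.32, S_uud = 49.98, S_udd = 30.34, S_ddd = 18.42
Terminal payoffs (K − S): max(-47.32, 0) = 0, max(-14.98, 0) = 0, max(4.655, 0) = 4.655, max(16.58, 0) = 16.58
Node uu (S = 58.8): continuation = 1/1.09·[0.4364·0.0000 + 0.5636·0.0000] = 0.0000; exercise value = 0.0000 ≤ continuation, so V_uu = 0.0000
Node ud (S = 35.7): continuation = 1/1.09·[0.4364·0.0000 + 0.5636·4.6550] = 2.4071; exercise value = 0.0000 ≤ continuation, so V_ud = 2.4071
Node dd (S = 21.67): continuation = 1/1.09·[0.4364·4.6550 + 0.5636·16.5763] = 10.4351; exercise value = 13.3250 > continuation, so V_dd = 13.3250 (exercise)
Node u (S = 42): continuation = 1/1.09·[0.4364·0.0000 + 0.5636·2.4071] = 1.2447; exercise value = 0.0000 ≤ continuation, so V_u = 1.2447
Node d (S = 25.5): continuation = 1/1.09·[0.4364·2.4071 + 0.5636·13.3250] = 7.8540; exercise value = 9.5000 > continuation, so V_d = 9.5000 (exercise)
Node 0 (S = 30): continuation = 1/1.09·[0.4364·1.2447 + 0.5636·9.5000] = 5.4107; exercise value = 5.0000 ≤ continuation, so V_0 = 5.4107

$5.41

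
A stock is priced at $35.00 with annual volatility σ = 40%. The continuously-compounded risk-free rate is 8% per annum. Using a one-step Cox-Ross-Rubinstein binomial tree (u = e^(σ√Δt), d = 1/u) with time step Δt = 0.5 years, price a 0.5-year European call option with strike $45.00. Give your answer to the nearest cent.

CRR parameters: u = e^(σ√Δt) = e^(0.4·√0.5) = 1.3269, d = 1/u = 0.7536
Per-period rate: rΔt = 0.08·0.5 = 0.04, so R = e^0.04 = 1.0408
Risk-neutral probability p = (e^0.04 − 0.7536)/(1.3269 − 0.7536) = 0.2872/0.5733 = 0.5009
Terminal stock prices: S_u = 46.44, S_d = 26.38
Terminal payoffs (S − K): max(1.441, 0) = 1.441, max(-18.62, 0) = 0
Node 0 (S = 35): V_0 = e^(−0.04)·[0.5009·1.4414 + 0.4991·0.0000] = 0.6937

$0.69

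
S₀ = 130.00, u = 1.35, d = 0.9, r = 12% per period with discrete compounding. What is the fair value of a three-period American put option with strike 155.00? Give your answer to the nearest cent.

Risk-neutral probability p = (1 + 0.12 − 0.9)/(1.35 − 0.9) = 0.2200/0.4500 = 0.4889
Terminal stock prices: S_uuu = 319.8, S_uud = 213.2, S_udd = 142.2, S_ddd = 94.77
Terminal payoffs (K − S): max(-164.8, 0) = 0, max(-58.23, 0) = 0, max(12.84, 0) = 12.84, max(60.23, 0) = 60.23
Node uu (S = 236.9): continuation = 1/1.12·[0.4889·0.0000 + 0.5111·0.0000] = 0.0000; exercise value = 0.0000 ≤ continuation, so V_uu = 0.0000
Node ud (S = 158): continuation = 1/1.12·[0.4889·0.0000 + 0.5111·12.8450] = 5.8618; exercise value = 0.0000 ≤ continuation, so V_ud = 5.8618
Node dd (S = 105.3): continuation = 1/1.12·[0.4889·12.8450 + 0.5111·60.2300] = 33.0929; exercise value = 49.7000 > continuation, so V_dd = 49.7000 (exercise)
Node u (S = 175.5): continuation = 1/1.12·[0.4889·0.0000 + 0.5111·5.8618] = 2.6750; exercise value = 0.0000 ≤ continuation, so V_u = 2.6750
Node d (S = 117): continuation = 1/1.12·[0.4889·5.8618 + 0.5111·49.7000] = 25.2393; exercise value = 38.0000 > continuation, so V_d = 38.0000 (exercise)
Node 0 (S = 130): continuation = 1/1.12·[0.4889·2.6750 + 0.5111·38.0000] = 18.5089; exercise value = 25.0000 > continuation, so V_0 = 25.0000 (exercise)

25.00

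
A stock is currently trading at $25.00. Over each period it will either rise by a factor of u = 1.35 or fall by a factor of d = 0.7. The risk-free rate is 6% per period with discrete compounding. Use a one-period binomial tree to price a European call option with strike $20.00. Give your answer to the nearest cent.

$7.18

Risk-neutral probability p = (1 + 0.06 − 0.7)/(1.35 − 0.7) = 0.3600/0.6500 = 0.5538
Terminal stock prices: S_u = 33.75, S_d = 17.5
Terminal payoffs (S − K): max(13.75, 0) = 13.75, max(-2.5, 0) = 0
Node 0 (S = 25): V_0 = 1/1.06·[0.5538·13.7500 + 0.4462·0.0000] = 7.1843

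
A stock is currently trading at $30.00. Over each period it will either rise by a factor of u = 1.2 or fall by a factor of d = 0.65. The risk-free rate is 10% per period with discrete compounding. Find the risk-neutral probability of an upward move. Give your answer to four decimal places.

p = 0.8182

Risk-neutral probability p = (1 + 0.1 − 0.65)/(1.2 − 0.65) = 0.4500/0.5500 = 0.8182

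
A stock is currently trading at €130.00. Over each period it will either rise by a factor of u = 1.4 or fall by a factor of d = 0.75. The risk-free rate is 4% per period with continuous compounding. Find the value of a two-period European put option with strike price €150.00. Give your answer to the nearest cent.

Risk-neutral probability p = (e^0.04 − 0.75)/(1.4 − 0.75) = 0.2908/0.6500 = 0.4474
Terminal stock prices: S_uu = 254.8, S_ud = 136.5, S_dd = 73.12
Terminal payoffs (K − S): max(-104.8, 0) = 0, max(13.5, 0) = 13.5, max(76.88, 0) = 76.88
Node u (S = 182): V_u = e^(−0.04)·[0.4474·0.0000 + 0.5526·13.5000] = 7.1676
Node d (S = 97.5): V_d = e^(−0.04)·[0.4474·13.5000 + 0.5526·76.8750] = 46.6184
Node 0 (S = 130): V_0 = e^(−0.04)·[0.4474·7.1676 + 0.5526·46.6184] = 27.8322

€27.83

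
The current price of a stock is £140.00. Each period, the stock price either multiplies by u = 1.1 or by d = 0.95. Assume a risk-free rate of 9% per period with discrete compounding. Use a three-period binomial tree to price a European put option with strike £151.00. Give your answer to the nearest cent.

£0.12

Risk-neutral probability p = (1 + 0.09 − 0.95)/(1.1 − 0.95) = 0.1400/0.1500 = 0.9333
Terminal stock prices: S_uuu = 186.3, S_uud = 160.9, S_udd = 139, S_ddd = 120
Terminal payoffs (K − S): max(-35.34, 0) = 0, max(-9.93, 0) = 0, max(12.02, 0) = 12.02, max(30.97, 0) = 30.97
Node uu (S = 169.4): V_uu = 1/1.09·[0.9333·0.0000 + 0.0667·0.0000] = 0.0000
Node ud (S = 146.3): V_ud = 1/1.09·[0.9333·0.0000 + 0.0667·12.0150] = 0.7349
Node dd (S = 126.3): V_dd = 1/1.09·[0.9333·12.0150 + 0.0667·30.9675] = 12.1821
Node u (S = 154): V_u = 1/1.09·[0.9333·0.0000 + 0.0667·0.7349] = 0.0449
Node d (S = 133): V_d = 1/1.09·[0.9333·0.7349 + 0.0667·12.1821] = 1.3743
Node 0 (S = 140): V_0 = 1/1.09·[0.9333·0.0449 + 0.0667·1.3743] = 0.1225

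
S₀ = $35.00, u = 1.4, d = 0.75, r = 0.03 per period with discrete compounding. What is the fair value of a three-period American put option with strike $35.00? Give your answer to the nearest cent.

Risk-neutral probability p = (1 + 0.03 − 0.75)/(1.4 − 0.75) = 0.2800/0.6500 = 0.4308
Terminal stock prices: S_uuu = 96.04, S_uud = 51.45, S_udd = 27.56, S_ddd = 14.77
Terminal payoffs (K − S): max(-61.04, 0) = 0, max(-16.45, 0) = 0, max(7.438, 0) = 7.438, max(20.23, 0) = 20.23
Node uu (S = 68.6): continuation = 1/1.03·[0.4308·0.0000 + 0.5692·0.0000] = 0.0000; exercise value = 0.0000 ≤ continuation, so V_uu = 0.0000
Node ud (S = 36.75): continuation = 1/1.03·[0.4308·0.0000 + 0.5692·7.4375] = 4.1103; exercise value = 0.0000 ≤ continuation, so V_ud = 4.1103
Node dd (S = 19.69): continuation = 1/1.03·[0.4308·7.4375 + 0.5692·20.2344] = 14.2931; exercise value = 15.3125 > continuation, so V_dd = 15.3125 (exercise)
Node u (S = 49): continuation = 1/1.03·[0.4308·0.0000 + 0.5692·4.1103] = 2.2716; exercise value = 0.0000 ≤ continuation, so V_u = 2.2716
Node d (S = 26.25): continuation = 1/1.03·[0.4308·4.1103 + 0.5692·15.3125] = 10.1815; exercise value = 8.7500 ≤ continuation, so V_d = 10.1815
Node 0 (S = 35): continuation = 1/1.03·[0.4308·2.2716 + 0.5692·10.1815] = 6.5769; exercise value = 0.0000 ≤ continuation, so V_0 = 6.5769

$6.58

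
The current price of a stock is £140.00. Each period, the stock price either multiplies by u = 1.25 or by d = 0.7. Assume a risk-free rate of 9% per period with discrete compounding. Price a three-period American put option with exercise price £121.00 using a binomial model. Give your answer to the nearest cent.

£7.77

Risk-neutral probability p = (1 + 0.09 − 0.7)/(1.25 − 0.7) = 0.3900/0.5500 = 0.7091
Terminal stock prices: S_uuu = 273.4, S_uud = 153.1, S_udd = 85.75, S_ddd = 48.02
Terminal payoffs (K − S): max(-152.4, 0) = 0, max(-32.12, 0) = 0, max(35.25, 0) = 35.25, max(72.98, 0) = 72.98
Node uu (S = 218.8): continuation = 1/1.09·[0.7091·0.0000 + 0.2909·0.0000] = 0.0000; exercise value = 0.0000 ≤ continuation, so V_uu = 0.0000
Node ud (S = 122.5): continuation = 1/1.09·[0.7091·0.0000 + 0.2909·35.2500] = 9.4078; exercise value = 0.0000 ≤ continuation, so V_ud = 9.4078
Node dd (S = 68.6): continuation = 1/1.09·[0.7091·35.2500 + 0.2909·72.9800] = 42.4092; exercise value = 52.4000 > continuation, so V_dd = 52.4000 (exercise)
Node u (S = 175): continuation = 1/1.09·[0.7091·0.0000 + 0.2909·9.4078] = 2.5108; exercise value = 0.0000 ≤ continuation, so V_u = 2.5108
Node d (S = 98): continuation = 1/1.09·[0.7091·9.4078 + 0.2909·52.4000] = 20.1052; exercise value = 23.0000 > continuation, so V_d = 23.0000 (exercise)
Node 0 (S = 140): continuation = 1/1.09·[0.7091·2.5108 + 0.2909·23.0000] = 7.7719; exercise value = 0.0000 ≤ continuation, so V_0 = 7.7719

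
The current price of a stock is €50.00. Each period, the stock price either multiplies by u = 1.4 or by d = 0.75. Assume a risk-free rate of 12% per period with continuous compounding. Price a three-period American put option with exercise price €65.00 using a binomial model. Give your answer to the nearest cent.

€15.00

Risk-neutral probability p = (e^0.12 − 0.75)/(1.4 − 0.75) = 0.3775/0.6500 = 0.5808
Terminal stock prices: S_uuu = 137.2, S_uud = 73.5, S_udd = 39.38, S_ddd = 21.09
Terminal payoffs (K − S): max(-72.2, 0) = 0, max(-8.5, 0) = 0, max(25.62, 0) = 25.62, max(43.91, 0) = 43.91
Node uu (S = 98): continuation = e^(−0.12)·[0.5808·0.0000 + 0.4192·0.0000] = 0.0000; exercise value = 0.0000 ≤ continuation, so V_uu = 0.0000
Node ud (S = 52.5): continuation = e^(−0.12)·[0.5808·0.0000 + 0.4192·25.6250] = 9.5281; exercise value = 12.5000 > continuation, so V_ud = 12.5000 (exercise)
Node dd (S = 28.12): continuation = e^(−0.12)·[0.5808·25.6250 + 0.4192·43.9062] = 29.5248; exercise value = 36.8750 > continuation, so V_dd = 36.8750 (exercise)
Node u (S = 70): continuation = e^(−0.12)·[0.5808·0.0000 + 0.4192·12.5000] = 4.6479; exercise value = 0.0000 ≤ continuation, so V_u = 4.6479
Node d (S = 37.5): continuation = e^(−0.12)·[0.5808·12.5000 + 0.4192·36.8750] = 20.1498; exercise value = 27.5000 > continuation, so V_d = 27.5000 (exercise)
Node 0 (S = 50): continuation = e^(−0.12)·[0.5808·4.6479 + 0.4192·27.5000] = 12.6194; exercise value = 15.0000 > continuation, so V_0 = 15.0000 (exercise)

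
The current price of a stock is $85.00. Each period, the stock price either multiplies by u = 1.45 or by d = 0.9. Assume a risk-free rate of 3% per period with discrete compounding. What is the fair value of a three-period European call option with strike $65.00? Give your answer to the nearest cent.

Risk-neutral probability p = (1 + 0.03 − 0.9)/(1.45 − 0.9) = 0.1300/0.5500 = 0.2364
Terminal stock prices: S_uuu = 259.1, S_uud = 160.8, S_udd = 99.83, S_ddd = 61.97
Terminal payoffs (S − K): max(194.1, 0) = 194.1, max(95.84, 0) = 95.84, max(34.83, 0) = 34.83, max(-3.035, 0) = 0
Node uu (S = 178.7): V_uu = 1/1.03·[0.2364·194.1331 + 0.7636·95.8413] = 115.6057
Node ud (S = 110.9): V_ud = 1/1.03·[0.2364·95.8413 + 0.7636·34.8325] = 47.8182
Node dd (S = 68.85): V_dd = 1/1.03·[0.2364·34.8325 + 0.7636·0.0000] = 7.9933
Node u (S = 123.2): V_u = 1/1.03·[0.2364·115.6057 + 0.7636·47.8182] = 61.9813
Node d (S = 76.5): V_d = 1/1.03·[0.2364·47.8182 + 0.7636·7.9933] = 16.8995
Node 0 (S = 85): V_0 = 1/1.03·[0.2364·61.9813 + 0.7636·16.8995] = 26.7526

$26.75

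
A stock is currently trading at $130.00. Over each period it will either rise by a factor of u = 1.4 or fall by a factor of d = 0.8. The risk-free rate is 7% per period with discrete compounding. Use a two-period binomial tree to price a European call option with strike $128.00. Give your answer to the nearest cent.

$30.04

Risk-neutral probability p = (1 + 0.07 − 0.8)/(1.4 − 0.8) = 0.2700/0.6000 = 0.4500
Terminal stock prices: S_uu = 254.8, S_ud = 145.6, S_dd = 83.2
Terminal payoffs (S − K): max(126.8, 0) = 126.8, max(17.6, 0) = 17.6, max(-44.8, 0) = 0
Node u (S = 182): V_u = 1/1.07·[0.4500·126.8000 + 0.5500·17.6000] = 62.3738
Node d (S = 104): V_d = 1/1.07·[0.4500·17.6000 + 0.5500·0.0000] = 7.4019
Node 0 (S = 130): V_0 = 1/1.07·[0.4500·62.3738 + 0.5500·7.4019] = 30.0367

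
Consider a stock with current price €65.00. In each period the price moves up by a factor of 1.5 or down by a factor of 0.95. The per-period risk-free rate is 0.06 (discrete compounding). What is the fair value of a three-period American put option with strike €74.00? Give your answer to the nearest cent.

€9.25

Risk-neutral probability p = (1 + 0.06 − 0.95)/(1.5 − 0.95) = 0.1100/0.5500 = 0.2000
Terminal stock prices: S_uuu = 219.4, S_uud = 138.9, S_udd = 87.99, S_ddd = 55.73
Terminal payoffs (K − S): max(-145.4, 0) = 0, max(-64.94, 0) = 0, max(-13.99, 0) = 0, max(18.27, 0) = 18.27
Node uu (S = 146.2): continuation = 1/1.06·[0.2000·0.0000 + 0.8000·0.0000] = 0.0000; exercise value = 0.0000 ≤ continuation, so V_uu = 0.0000
Node ud (S = 92.62): continuation = 1/1.06·[0.2000·0.0000 + 0.8000·0.0000] = 0.0000; exercise value = 0.0000 ≤ continuation, so V_ud = 0.0000
Node dd (S = 58.66): continuation = 1/1.06·[0.2000·0.0000 + 0.8000·18.2706] = 13.7892; exercise value = 15.3375 > continuation, so V_dd = 15.3375 (exercise)
Node u (S = 97.5): continuation = 1/1.06·[0.2000·0.0000 + 0.8000·0.0000] = 0.0000; exercise value = 0.0000 ≤ continuation, so V_u = 0.0000
Node d (S = 61.75): continuation = 1/1.06·[0.2000·0.0000 + 0.8000·15.3375] = 11.5755; exercise value = 12.2500 > continuation, so V_d = 12.2500 (exercise)
Node 0 (S = 65): continuation = 1/1.06·[0.2000·0.0000 + 0.8000·12.2500] = 9.2453; exercise value = 9.0000 ≤ continuation, so V_0 = 9.2453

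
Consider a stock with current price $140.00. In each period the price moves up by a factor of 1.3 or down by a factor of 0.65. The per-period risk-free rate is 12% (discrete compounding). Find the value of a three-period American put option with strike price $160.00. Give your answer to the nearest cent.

Risk-neutral probability p = (1 + 0.12 − 0.65)/(1.3 − 0.65) = 0.4700/0.6500 = 0.7231
Terminal stock prices: S_uuu = 307.6, S_uud = 153.8, S_udd = 76.9, S_ddd = 38.45
Terminal payoffs (K − S): max(-147.6, 0) = 0, max(6.21, 0) = 6.21, max(83.1, 0) = 83.1, max(121.6, 0) = 121.6
Node uu (S = 236.6): continuation = 1/1.12·[0.7231·0.0000 + 0.2769·6.2100] = 1.5354; exercise value = 0.0000 ≤ continuation, so V_uu = 1.5354
Node ud (S = 118.3): continuation = 1/1.12·[0.7231·6.2100 + 0.2769·83.1050] = 24.5571; exercise value = 41.7000 > continuation, so V_ud = 41.7000 (exercise)
Node dd (S = 59.15): continuation = 1/1.12·[0.7231·83.1050 + 0.2769·121.5525] = 83.7071; exercise value = 100.8500 > continuation, so V_dd = 100.8500 (exercise)
Node u (S = 182): continuation = 1/1.12·[0.7231·1.5354 + 0.2769·41.7000] = 11.3017; exercise value = 0.0000 ≤ continuation, so V_u = 11.3017
Node d (S = 91): continuation = 1/1.12·[0.7231·41.7000 + 0.2769·100.8500] = 51.8571; exercise value = 69.0000 > continuation, so V_d = 69.0000 (exercise)
Node 0 (S = 140): continuation = 1/1.12·[0.7231·11.3017 + 0.2769·69.0000] = 24.3569; exercise value = 20.0000 ≤ continuation, so V_0 = 24.3569

$24.36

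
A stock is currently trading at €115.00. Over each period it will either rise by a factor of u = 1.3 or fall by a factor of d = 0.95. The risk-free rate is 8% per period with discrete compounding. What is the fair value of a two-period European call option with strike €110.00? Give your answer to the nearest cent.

Risk-neutral probability p = (1 + 0.08 − 0.95)/(1.3 − 0.95) = 0.1300/0.3500 = 0.3714
Terminal stock prices: S_uu = 194.4, S_ud = 142, S_dd = 103.8
Terminal payoffs (S − K): max(84.35, 0) = 84.35, max(32.03, 0) = 32.03, max(-6.213, 0) = 0
Node u (S = 149.5): V_u = 1/1.08·[0.3714·84.3500 + 0.6286·32.0250] = 47.6481
Node d (S = 109.2): V_d = 1/1.08·[0.3714·32.0250 + 0.6286·0.0000] = 11.0139
Node 0 (S = 115): V_0 = 1/1.08·[0.3714·47.6481 + 0.6286·11.0139] = 22.7971

€22.80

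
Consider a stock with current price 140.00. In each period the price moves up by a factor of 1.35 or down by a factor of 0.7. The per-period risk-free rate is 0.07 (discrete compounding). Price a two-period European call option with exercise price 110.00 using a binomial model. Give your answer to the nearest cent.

Risk-neutral probability p = (1 + 0.07 − 0.7)/(1.35 − 0.7) = 0.3700/0.6500 = 0.5692
Terminal stock prices: S_uu = 255.2, S_ud = 132.3, S_dd = 68.6
Terminal payoffs (S − K): max(145.2, 0) = 145.2, max(22.3, 0) = 22.3, max(-41.4, 0) = 0
Node u (S = 189): V_u = 1/1.07·[0.5692·145.1500 + 0.4308·22.3000] = 86.1963
Node d (S = 98): V_d = 1/1.07·[0.5692·22.3000 + 0.4308·0.0000] = 11.8634
Node 0 (S = 140): V_0 = 1/1.07·[0.5692·86.1963 + 0.4308·11.8634] = 50.6317

50.63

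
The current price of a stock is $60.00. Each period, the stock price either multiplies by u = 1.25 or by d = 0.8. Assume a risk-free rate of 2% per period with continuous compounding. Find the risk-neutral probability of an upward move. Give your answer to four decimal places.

p = 0.4893

Risk-neutral probability p = (e^0.02 − 0.8)/(1.25 − 0.8) = 0.2202/0.4500 = 0.4893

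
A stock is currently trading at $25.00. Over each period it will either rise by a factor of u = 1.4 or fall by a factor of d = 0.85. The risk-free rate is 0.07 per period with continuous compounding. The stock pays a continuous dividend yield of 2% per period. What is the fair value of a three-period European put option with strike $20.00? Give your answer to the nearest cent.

Per-period risk-free factor R = e^0.07 = 1.0725; dividend-adjusted growth = e^(0.07−0.02) = 1.0513.
Risk-neutral probability p = (1.0513 − 0.85)/(1.4 − 0.85) = 0.2013/0.5500 = 0.3659
Terminal stock prices: S_uuu = 68.6, S_uud = 41.65, S_udd = 25.29, S_ddd = 15.35
Terminal payoffs (K − S): max(-48.6, 0) = 0, max(-21.65, 0) = 0, max(-5.287, 0) = 0, max(4.647, 0) = 4.647
Node uu (S = 49): V_uu = e^(−0.07)·[0.3659·0.0000 + 0.6341·0.0000] = 0.0000
Node ud (S = 29.75): V_ud = e^(−0.07)·[0.3659·0.0000 + 0.6341·0.0000] = 0.0000
Node dd (S = 18.06): V_dd = e^(−0.07)·[0.3659·0.0000 + 0.6341·4.6469] = 2.7472
Node u (S = 35): V_u = e^(−0.07)·[0.3659·0.0000 + 0.6341·0.0000] = 0.0000
Node d (S = 21.25): V_d = e^(−0.07)·[0.3659·0.0000 + 0.6341·2.7472] = 1.6241
Node 0 (S = 25): V_0 = e^(−0.07)·[0.3659·0.0000 + 0.6341·1.6241] = 0.9601

$0.96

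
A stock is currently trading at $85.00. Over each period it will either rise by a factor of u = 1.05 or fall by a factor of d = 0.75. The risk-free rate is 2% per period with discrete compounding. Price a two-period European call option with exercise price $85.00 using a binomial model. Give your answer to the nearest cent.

Risk-neutral probability p = (1 + 0.02 − 0.75)/(1.05 − 0.75) = 0.2700/0.3000 = 0.9000
Terminal stock prices: S_uu = 93.71, S_ud = 66.94, S_dd = 47.81
Terminal payoffs (S − K): max(8.713, 0) = 8.713, max(-18.06, 0) = 0, max(-37.19, 0) = 0
Node u (S = 89.25): V_u = 1/1.02·[0.9000·8.7125 + 0.1000·0.0000] = 7.6875
Node d (S = 63.75): V_d = 1/1.02·[0.9000·0.0000 + 0.1000·0.0000] = 0.0000
Node 0 (S = 85): V_0 = 1/1.02·[0.9000·7.6875 + 0.1000·0.0000] = 6.7831

$6.78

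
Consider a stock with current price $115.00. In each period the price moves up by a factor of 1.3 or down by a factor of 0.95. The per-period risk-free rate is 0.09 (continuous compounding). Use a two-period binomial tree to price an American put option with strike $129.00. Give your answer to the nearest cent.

$14.00

Risk-neutral probability p = (e^0.09 − 0.95)/(1.3 − 0.95) = 0.1442/0.3500 = 0.4119
Terminal stock prices: S_uu = 194.4, S_ud = 142, S_dd = 103.8
Terminal payoffs (K − S): max(-65.35, 0) = 0, max(-13.03, 0) = 0, max(25.21, 0) = 25.21
Node u (S = 149.5): continuation = e^(−0.09)·[0.4119·0.0000 + 0.5881·0.0000] = 0.0000; exercise value = 0.0000 ≤ continuation, so V_u = 0.0000
Node d (S = 109.2): continuation = e^(−0.09)·[0.4119·0.0000 + 0.5881·25.2125] = 13.5507; exercise value = 19.7500 > continuation, so V_d = 19.7500 (exercise)
Node 0 (S = 115): continuation = e^(−0.09)·[0.4119·0.0000 + 0.5881·19.7500] = 10.6148; exercise value = 14.0000 > continuation, so V_0 = 14.0000 (exercise)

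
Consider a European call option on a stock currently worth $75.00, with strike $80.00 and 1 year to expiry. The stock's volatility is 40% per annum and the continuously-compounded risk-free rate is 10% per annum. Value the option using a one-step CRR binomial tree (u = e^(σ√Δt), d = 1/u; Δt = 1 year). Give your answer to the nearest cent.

$15.27

CRR parameters: u = e^(σ√Δt) = e^(0.4·√1) = 1.4918, d = 1/u = 0.6703
Per-period rate: rΔt = 0.1·1 = 0.1, so R = e^0.1 = 1.1052
Risk-neutral probability p = (e^0.1 − 0.6703)/(1.4918 − 0.6703) = 0.4349/0.8215 = 0.5293
Terminal stock prices: S_u = 111.9, S_d = 50.27
Terminal payoffs (S − K): max(31.89, 0) = 31.89, max(-29.73, 0) = 0
Node 0 (S = 75): V_0 = e^(−0.1)·[0.5293·31.8869 + 0.4707·0.0000] = 15.2726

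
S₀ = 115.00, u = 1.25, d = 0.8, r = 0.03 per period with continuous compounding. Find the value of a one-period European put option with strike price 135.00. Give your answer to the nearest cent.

Risk-neutral probability p = (e^0.03 − 0.8)/(1.25 − 0.8) = 0.2305/0.4500 = 0.5121
Terminal stock prices: S_u = 143.8, S_d = 92
Terminal payoffs (K − S): max(-8.75, 0) = 0, max(43, 0) = 43
Node 0 (S = 115): V_0 = e^(−0.03)·[0.5121·0.0000 + 0.4879·43.0000] = 20.3588

20.36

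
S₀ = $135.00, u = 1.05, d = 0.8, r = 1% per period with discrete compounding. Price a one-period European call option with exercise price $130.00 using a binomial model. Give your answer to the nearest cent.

Risk-neutral probability p = (1 + 0.01 − 0.8)/(1.05 − 0.8) = 0.2100/0.2500 = 0.8400
Terminal stock prices: S_u = 141.8, S_d = 108
Terminal payoffs (S − K): max(11.75, 0) = 11.75, max(-22, 0) = 0
Node 0 (S = 135): V_0 = 1/1.01·[0.8400·11.7500 + 0.1600·0.0000] = 9.7723

$9.77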